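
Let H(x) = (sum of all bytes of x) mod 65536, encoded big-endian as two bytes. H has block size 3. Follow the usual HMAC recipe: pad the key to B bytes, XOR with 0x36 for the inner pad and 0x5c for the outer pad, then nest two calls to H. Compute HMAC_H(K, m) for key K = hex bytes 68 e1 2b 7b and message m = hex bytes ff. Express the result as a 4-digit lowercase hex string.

Key hex bytes 68 e1 2b 7b is 4 bytes > B = 3, so hash it first: H(key) = 01 ef, then zero-pad to 3 bytes: K' = 01 ef 00.
K' ⊕ ipad = 37 d9 36.  K' ⊕ opad = 5d b3 5c.
Inner input = (K'⊕ipad) ∥ m = 37 d9 36 ∥ ff.
Inner hash: sum = 55+217+54+255 = 581 → 02 45.
Outer input = (K'⊕opad) ∥ inner = 5d b3 5c ∥ 02 45.
Outer hash (tag): sum = 93+179+92+2+69 = 435 → 01 b3.

01b3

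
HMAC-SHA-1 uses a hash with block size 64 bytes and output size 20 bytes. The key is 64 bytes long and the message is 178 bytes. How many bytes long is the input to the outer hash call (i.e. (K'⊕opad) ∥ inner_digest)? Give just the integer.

84

Key is 64 ≤ 64 bytes, zero-padded: |K'| = 64.
Outer input = (K'⊕opad) ∥ H(inner) → 64 + 20 = 84 bytes.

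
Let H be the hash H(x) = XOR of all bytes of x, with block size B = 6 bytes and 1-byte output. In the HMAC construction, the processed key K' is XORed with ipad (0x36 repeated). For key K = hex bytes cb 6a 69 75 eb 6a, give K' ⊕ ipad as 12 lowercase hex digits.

Key hex bytes cb 6a 69 75 eb 6a is exactly B = 6 bytes: K' = cb 6a 69 75 eb 6a.
XOR each byte with 0x36: cb⊕36=fd, 6a⊕36=5c, 69⊕36=5f, 75⊕36=43, eb⊕36=dd, 6a⊕36=5c.

fd5c5f43dd5c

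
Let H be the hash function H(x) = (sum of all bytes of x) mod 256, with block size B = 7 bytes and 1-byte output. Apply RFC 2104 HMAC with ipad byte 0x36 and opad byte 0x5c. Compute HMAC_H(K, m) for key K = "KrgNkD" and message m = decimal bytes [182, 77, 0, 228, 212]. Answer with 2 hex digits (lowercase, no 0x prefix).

Key "KrgNkD" = 4b 72 67 4e 6b 44 is 6 bytes ≤ B = 7; zero-pad to 7 bytes: K' = 4b 72 67 4e 6b 44 00.
K' ⊕ ipad = 7d 44 51 78 5d 72 36.  K' ⊕ opad = 17 2e 3b 12 37 18 5c.
Inner input = (K'⊕ipad) ∥ m = 7d 44 51 78 5d 72 36 ∥ b6 4d 00 e4 d4.
Inner hash: sum = 125+68+81+120+93+114+54+182+77+0+228+212 = 1354; mod 256 = 74 → 4a.
Outer input = (K'⊕opad) ∥ inner = 17 2e 3b 12 37 18 5c ∥ 4a.
Outer hash (tag): sum = 23+46+59+18+55+24+92+74 = 391; mod 256 = 135 → 87.

87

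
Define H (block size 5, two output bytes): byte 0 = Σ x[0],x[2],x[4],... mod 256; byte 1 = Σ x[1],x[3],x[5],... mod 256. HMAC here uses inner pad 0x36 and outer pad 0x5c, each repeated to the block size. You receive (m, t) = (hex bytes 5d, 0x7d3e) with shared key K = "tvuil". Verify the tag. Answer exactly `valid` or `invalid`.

valid

Key "tvuil" = 74 76 75 69 6c is exactly B = 5 bytes: K' = 74 76 75 69 6c.
K' ⊕ ipad = 42 40 43 5f 5a; K' ⊕ opad = 28 2a 29 35 30.
Inner hash: even-index sum = 223 mod 256 = 223; odd-index sum = 252 mod 256 = 252 → df fc.
Outer hash (recomputed tag): even-index sum = 381 mod 256 = 125; odd-index sum = 318 mod 256 = 62 → 7d 3e.
Recomputed tag = 7d3e; claimed = 7d3e → match.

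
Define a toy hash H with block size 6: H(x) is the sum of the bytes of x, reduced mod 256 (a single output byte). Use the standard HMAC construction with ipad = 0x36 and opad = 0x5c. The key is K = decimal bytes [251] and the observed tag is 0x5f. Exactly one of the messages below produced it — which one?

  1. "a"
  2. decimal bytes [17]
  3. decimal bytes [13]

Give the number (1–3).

Key decimal bytes [251] = fb is 1 byte ≤ B = 6; zero-pad to 6 bytes: K' = fb 00 00 00 00 00.
K' ⊕ ipad = cd 36 36 36 36 36; K' ⊕ opad = a7 5c 5c 5c 5c 5c.
m1: inner = H(cd 36 36 36 36 36 61) = 3c; tag = H(a7 5c 5c 5c 5c 5c 3c) = af
m2: inner = H(cd 36 36 36 36 36 11) = ec; tag = H(a7 5c 5c 5c 5c 5c ec) = 5f ← matches
m3: inner = H(cd 36 36 36 36 36 0d) = e8; tag = H(a7 5c 5c 5c 5c 5c e8) = 5b

2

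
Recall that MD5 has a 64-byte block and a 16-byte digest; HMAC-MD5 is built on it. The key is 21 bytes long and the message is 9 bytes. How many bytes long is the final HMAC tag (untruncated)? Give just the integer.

16

The tag is one MD5 digest: 16 bytes.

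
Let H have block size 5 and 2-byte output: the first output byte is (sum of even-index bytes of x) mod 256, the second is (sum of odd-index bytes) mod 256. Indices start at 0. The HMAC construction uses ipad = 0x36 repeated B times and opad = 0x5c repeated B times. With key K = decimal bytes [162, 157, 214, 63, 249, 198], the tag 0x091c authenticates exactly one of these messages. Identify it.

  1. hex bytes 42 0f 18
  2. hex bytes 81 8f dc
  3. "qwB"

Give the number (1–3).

Key decimal bytes [162, 157, 214, 63, 249, 198] = a2 9d d6 3f f9 c6 is 6 bytes > B = 5, so hash it first: H(key) = 71 a2, then zero-pad to 5 bytes: K' = 71 a2 00 00 00.
K' ⊕ ipad = 47 94 36 36 36; K' ⊕ opad = 2d fe 5c 5c 5c.
m1: inner = H(47 94 36 36 36 42 0f 18) = c2 24; tag = H(2d fe 5c 5c 5c c2 24) = 091c ← matches
m2: inner = H(47 94 36 36 36 81 8f dc) = 42 27; tag = H(2d fe 5c 5c 5c 42 27) = 0c9c
m3: inner = H(47 94 36 36 36 71 77 42) = 2a 7d; tag = H(2d fe 5c 5c 5c 2a 7d) = 6284

1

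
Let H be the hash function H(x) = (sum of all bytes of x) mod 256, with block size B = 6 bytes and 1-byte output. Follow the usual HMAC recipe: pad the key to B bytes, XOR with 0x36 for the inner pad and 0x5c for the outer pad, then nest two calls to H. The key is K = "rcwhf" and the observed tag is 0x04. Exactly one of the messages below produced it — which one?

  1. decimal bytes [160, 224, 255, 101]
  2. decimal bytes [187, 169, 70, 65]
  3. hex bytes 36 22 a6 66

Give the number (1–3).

1

Key "rcwhf" = 72 63 77 68 66 is 5 bytes ≤ B = 6; zero-pad to 6 bytes: K' = 72 63 77 68 66 00.
K' ⊕ ipad = 44 55 41 5e 50 36; K' ⊕ opad = 2e 3f 2b 34 3a 5c.
m1: inner = H(44 55 41 5e 50 36 a0 e0 ff 65) = a2; tag = H(2e 3f 2b 34 3a 5c a2) = 04 ← matches
m2: inner = H(44 55 41 5e 50 36 bb a9 46 41) = a9; tag = H(2e 3f 2b 34 3a 5c a9) = 0b
m3: inner = H(44 55 41 5e 50 36 36 22 a6 66) = 22; tag = H(2e 3f 2b 34 3a 5c 22) = 84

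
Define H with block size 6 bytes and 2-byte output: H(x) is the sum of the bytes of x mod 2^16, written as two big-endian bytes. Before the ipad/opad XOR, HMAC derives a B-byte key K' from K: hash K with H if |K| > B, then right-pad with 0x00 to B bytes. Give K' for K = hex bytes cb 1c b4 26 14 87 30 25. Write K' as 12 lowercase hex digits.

|K| = 8 > B = 6, so first hash the key.
H(K): sum = 203+28+180+38+20+135+48+37 = 689 → 02 b1.
Zero-pad H(K) = 02 b1 to 6 bytes: K' = 02 b1 00 00 00 00.

02b100000000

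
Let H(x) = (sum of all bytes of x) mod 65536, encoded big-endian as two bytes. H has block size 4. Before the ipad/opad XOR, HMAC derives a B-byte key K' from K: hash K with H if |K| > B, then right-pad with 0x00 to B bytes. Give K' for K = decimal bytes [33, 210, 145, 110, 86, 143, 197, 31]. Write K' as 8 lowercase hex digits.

03bb0000

|K| = 8 > B = 4, so first hash the key.
H(K): sum = 33+210+145+110+86+143+197+31 = 955 → 03 bb.
Zero-pad H(K) = 03 bb to 4 bytes: K' = 03 bb 00 00.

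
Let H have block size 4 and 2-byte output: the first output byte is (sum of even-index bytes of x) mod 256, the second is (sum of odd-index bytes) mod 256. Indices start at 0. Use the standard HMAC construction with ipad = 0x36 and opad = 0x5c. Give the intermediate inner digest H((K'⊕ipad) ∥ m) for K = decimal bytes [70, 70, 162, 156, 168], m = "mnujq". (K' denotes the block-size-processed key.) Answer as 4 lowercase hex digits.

2fe2

Key decimal bytes [70, 70, 162, 156, 168] = 46 46 a2 9c a8 is 5 bytes > B = 4, so hash it first: H(key) = 90 e2, then zero-pad to 4 bytes: K' = 90 e2 00 00.
K' ⊕ ipad = a6 d4 36 36.
Inner input = a6 d4 36 36 ∥ 6d 6e 75 6a 71.
Inner hash: even-index sum = 559 mod 256 = 47; odd-index sum = 482 mod 256 = 226 → 2f e2.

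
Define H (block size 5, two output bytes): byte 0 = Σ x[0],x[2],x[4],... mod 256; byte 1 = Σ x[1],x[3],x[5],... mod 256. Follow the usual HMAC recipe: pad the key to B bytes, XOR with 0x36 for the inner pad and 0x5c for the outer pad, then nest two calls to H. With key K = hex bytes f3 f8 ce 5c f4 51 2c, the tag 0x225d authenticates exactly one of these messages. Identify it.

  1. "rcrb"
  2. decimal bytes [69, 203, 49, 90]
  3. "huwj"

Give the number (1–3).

Key hex bytes f3 f8 ce 5c f4 51 2c is 7 bytes > B = 5, so hash it first: H(key) = e1 a5, then zero-pad to 5 bytes: K' = e1 a5 00 00 00.
K' ⊕ ipad = d7 93 36 36 36; K' ⊕ opad = bd f9 5c 5c 5c.
m1: inner = H(d7 93 36 36 36 72 63 72 62) = 08 ad; tag = H(bd f9 5c 5c 5c 08 ad) = 225d ← matches
m2: inner = H(d7 93 36 36 36 45 cb 31 5a) = 68 3f; tag = H(bd f9 5c 5c 5c 68 3f) = b4bd
m3: inner = H(d7 93 36 36 36 68 75 77 6a) = 22 a8; tag = H(bd f9 5c 5c 5c 22 a8) = 1d77

1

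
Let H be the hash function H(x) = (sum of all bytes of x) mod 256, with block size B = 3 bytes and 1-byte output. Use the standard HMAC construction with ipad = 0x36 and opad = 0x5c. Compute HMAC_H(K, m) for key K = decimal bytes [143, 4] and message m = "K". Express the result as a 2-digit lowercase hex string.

Key decimal bytes [143, 4] = 8f 04 is 2 bytes ≤ B = 3; zero-pad to 3 bytes: K' = 8f 04 00.
K' ⊕ ipad = b9 32 36.  K' ⊕ opad = d3 58 5c.
Inner input = (K'⊕ipad) ∥ m = b9 32 36 ∥ 4b.
Inner hash: sum = 185+50+54+75 = 364; mod 256 = 108 → 6c.
Outer input = (K'⊕opad) ∥ inner = d3 58 5c ∥ 6c.
Outer hash (tag): sum = 211+88+92+108 = 499; mod 256 = 243 → f3.

f3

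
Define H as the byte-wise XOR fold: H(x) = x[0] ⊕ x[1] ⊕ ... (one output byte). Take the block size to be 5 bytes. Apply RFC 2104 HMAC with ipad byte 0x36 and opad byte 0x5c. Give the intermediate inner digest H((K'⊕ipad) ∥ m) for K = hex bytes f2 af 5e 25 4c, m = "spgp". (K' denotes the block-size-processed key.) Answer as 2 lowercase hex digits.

Key hex bytes f2 af 5e 25 4c is exactly B = 5 bytes: K' = f2 af 5e 25 4c.
K' ⊕ ipad = c4 99 68 13 7a.
Inner input = c4 99 68 13 7a ∥ 73 70 67 70.
Inner hash: XOR c4⊕99⊕68⊕13⊕7a⊕73⊕70⊕67⊕70 = 48.

48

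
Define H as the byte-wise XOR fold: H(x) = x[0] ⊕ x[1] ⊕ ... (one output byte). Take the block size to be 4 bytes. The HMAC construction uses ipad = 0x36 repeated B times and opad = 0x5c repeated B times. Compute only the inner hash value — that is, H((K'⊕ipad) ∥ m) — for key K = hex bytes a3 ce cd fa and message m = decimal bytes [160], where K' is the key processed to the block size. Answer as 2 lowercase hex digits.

Key hex bytes a3 ce cd fa is exactly B = 4 bytes: K' = a3 ce cd fa.
K' ⊕ ipad = 95 f8 fb cc.
Inner input = 95 f8 fb cc ∥ a0.
Inner hash: XOR 95⊕f8⊕fb⊕cc⊕a0 = fa.

fa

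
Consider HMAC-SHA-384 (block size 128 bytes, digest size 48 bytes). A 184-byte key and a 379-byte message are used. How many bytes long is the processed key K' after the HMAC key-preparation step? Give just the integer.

Key is 184 > 128 bytes, so it is hashed to 48 bytes then zero-padded to 128: |K'| = 128.

128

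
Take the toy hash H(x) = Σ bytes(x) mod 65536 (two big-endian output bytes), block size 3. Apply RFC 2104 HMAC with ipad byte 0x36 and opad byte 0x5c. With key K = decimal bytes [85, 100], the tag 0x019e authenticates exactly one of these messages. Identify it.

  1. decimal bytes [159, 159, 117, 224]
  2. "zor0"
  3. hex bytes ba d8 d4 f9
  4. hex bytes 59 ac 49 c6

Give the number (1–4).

Key decimal bytes [85, 100] = 55 64 is 2 bytes ≤ B = 3; zero-pad to 3 bytes: K' = 55 64 00.
K' ⊕ ipad = 63 52 36; K' ⊕ opad = 09 38 5c.
m1: inner = H(63 52 36 9f 9f 75 e0) = 03 7e; tag = H(09 38 5c 03 7e) = 011e
m2: inner = H(63 52 36 7a 6f 72 30) = 02 76; tag = H(09 38 5c 02 76) = 0115
m3: inner = H(63 52 36 ba d8 d4 f9) = 04 4a; tag = H(09 38 5c 04 4a) = 00eb
m4: inner = H(63 52 36 59 ac 49 c6) = 02 ff; tag = H(09 38 5c 02 ff) = 019e ← matches

4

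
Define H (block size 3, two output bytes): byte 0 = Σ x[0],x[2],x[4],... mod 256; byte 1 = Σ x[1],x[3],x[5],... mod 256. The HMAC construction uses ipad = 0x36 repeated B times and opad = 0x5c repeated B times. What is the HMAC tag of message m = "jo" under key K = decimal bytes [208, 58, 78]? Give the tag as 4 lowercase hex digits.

1433

Key decimal bytes [208, 58, 78] = d0 3a 4e is exactly B = 3 bytes: K' = d0 3a 4e.
K' ⊕ ipad = e6 0c 78.  K' ⊕ opad = 8c 66 12.
Inner input = (K'⊕ipad) ∥ m = e6 0c 78 ∥ 6a 6f.
Inner hash: even-index sum = 461 mod 256 = 205; odd-index sum = 118 mod 256 = 118 → cd 76.
Outer input = (K'⊕opad) ∥ inner = 8c 66 12 ∥ cd 76.
Outer hash (tag): even-index sum = 276 mod 256 = 20; odd-index sum = 307 mod 256 = 51 → 14 33.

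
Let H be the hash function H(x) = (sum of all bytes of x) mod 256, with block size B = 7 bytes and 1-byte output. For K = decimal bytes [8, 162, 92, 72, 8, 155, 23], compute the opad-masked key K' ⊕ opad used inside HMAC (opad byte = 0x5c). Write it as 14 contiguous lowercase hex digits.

54fe001454c74b

Key decimal bytes [8, 162, 92, 72, 8, 155, 23] = 08 a2 5c 48 08 9b 17 is exactly B = 7 bytes: K' = 08 a2 5c 48 08 9b 17.
XOR each byte with 0x5c: 08⊕5c=54, a2⊕5c=fe, 5c⊕5c=00, 48⊕5c=14, 08⊕5c=54, 9b⊕5c=c7, 17⊕5c=4b.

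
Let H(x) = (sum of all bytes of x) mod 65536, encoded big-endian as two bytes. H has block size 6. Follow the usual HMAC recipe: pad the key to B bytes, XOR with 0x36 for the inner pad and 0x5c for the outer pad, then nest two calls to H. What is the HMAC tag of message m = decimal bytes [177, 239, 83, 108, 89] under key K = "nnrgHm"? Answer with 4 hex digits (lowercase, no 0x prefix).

Key "nnrgHm" = 6e 6e 72 67 48 6d is exactly B = 6 bytes: K' = 6e 6e 72 67 48 6d.
K' ⊕ ipad = 58 58 44 51 7e 5b.  K' ⊕ opad = 32 32 2e 3b 14 31.
Inner input = (K'⊕ipad) ∥ m = 58 58 44 51 7e 5b ∥ b1 ef 53 6c 59.
Inner hash: sum = 88+88+68+81+126+91+177+239+83+108+89 = 1238 → 04 d6.
Outer input = (K'⊕opad) ∥ inner = 32 32 2e 3b 14 31 ∥ 04 d6.
Outer hash (tag): sum = 50+50+46+59+20+49+4+214 = 492 → 01 ec.

01ec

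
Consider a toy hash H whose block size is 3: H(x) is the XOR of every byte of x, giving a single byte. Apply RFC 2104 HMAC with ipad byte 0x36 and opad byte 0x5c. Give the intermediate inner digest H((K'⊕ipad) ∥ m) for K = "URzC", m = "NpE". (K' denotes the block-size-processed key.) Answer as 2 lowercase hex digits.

73

Key "URzC" = 55 52 7a 43 is 4 bytes > B = 3, so hash it first: H(key) = 3e, then zero-pad to 3 bytes: K' = 3e 00 00.
K' ⊕ ipad = 08 36 36.
Inner input = 08 36 36 ∥ 4e 70 45.
Inner hash: XOR 08⊕36⊕36⊕4e⊕70⊕45 = 73.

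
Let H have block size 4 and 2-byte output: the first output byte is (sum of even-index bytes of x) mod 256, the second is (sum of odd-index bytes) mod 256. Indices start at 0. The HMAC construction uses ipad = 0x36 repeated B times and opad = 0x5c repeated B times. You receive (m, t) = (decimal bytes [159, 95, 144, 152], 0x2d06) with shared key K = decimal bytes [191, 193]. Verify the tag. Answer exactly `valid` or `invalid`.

invalid

Key decimal bytes [191, 193] = bf c1 is 2 bytes ≤ B = 4; zero-pad to 4 bytes: K' = bf c1 00 00.
K' ⊕ ipad = 89 f7 36 36; K' ⊕ opad = e3 9d 5c 5c.
Inner hash: even-index sum = 494 mod 256 = 238; odd-index sum = 548 mod 256 = 36 → ee 24.
Outer hash (recomputed tag): even-index sum = 557 mod 256 = 45; odd-index sum = 285 mod 256 = 29 → 2d 1d.
Recomputed tag = 2d1d; claimed = 2d06 → mismatch.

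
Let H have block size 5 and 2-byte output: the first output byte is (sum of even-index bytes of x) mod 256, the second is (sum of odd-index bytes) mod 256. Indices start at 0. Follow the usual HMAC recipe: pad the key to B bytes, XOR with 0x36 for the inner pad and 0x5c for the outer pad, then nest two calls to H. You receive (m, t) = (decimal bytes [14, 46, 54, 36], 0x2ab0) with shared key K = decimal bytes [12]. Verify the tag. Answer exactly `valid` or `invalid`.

Key decimal bytes [12] = 0c is 1 byte ≤ B = 5; zero-pad to 5 bytes: K' = 0c 00 00 00 00.
K' ⊕ ipad = 3a 36 36 36 36; K' ⊕ opad = 50 5c 5c 5c 5c.
Inner hash: even-index sum = 248 mod 256 = 248; odd-index sum = 176 mod 256 = 176 → f8 b0.
Outer hash (recomputed tag): even-index sum = 440 mod 256 = 184; odd-index sum = 432 mod 256 = 176 → b8 b0.
Recomputed tag = b8b0; claimed = 2ab0 → mismatch.

invalid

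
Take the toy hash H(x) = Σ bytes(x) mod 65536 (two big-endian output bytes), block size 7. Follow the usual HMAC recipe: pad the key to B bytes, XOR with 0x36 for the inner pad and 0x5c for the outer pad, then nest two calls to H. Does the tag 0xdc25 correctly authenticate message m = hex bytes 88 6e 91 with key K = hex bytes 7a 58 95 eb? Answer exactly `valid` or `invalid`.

invalid

Key hex bytes 7a 58 95 eb is 4 bytes ≤ B = 7; zero-pad to 7 bytes: K' = 7a 58 95 eb 00 00 00.
K' ⊕ ipad = 4c 6e a3 dd 36 36 36; K' ⊕ opad = 26 04 c9 b7 5c 5c 5c.
Inner hash: sum = 76+110+163+221+54+54+54+136+110+145 = 1123 → 04 63.
Outer hash (recomputed tag): sum = 38+4+201+183+92+92+92+4+99 = 805 → 03 25.
Recomputed tag = 0325; claimed = dc25 → mismatch.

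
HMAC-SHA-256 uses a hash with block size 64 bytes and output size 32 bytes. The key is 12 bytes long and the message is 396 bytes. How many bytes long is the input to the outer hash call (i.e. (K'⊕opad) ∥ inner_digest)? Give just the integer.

Key is 12 ≤ 64 bytes, zero-padded: |K'| = 64.
Outer input = (K'⊕opad) ∥ H(inner) → 64 + 32 = 96 bytes.

96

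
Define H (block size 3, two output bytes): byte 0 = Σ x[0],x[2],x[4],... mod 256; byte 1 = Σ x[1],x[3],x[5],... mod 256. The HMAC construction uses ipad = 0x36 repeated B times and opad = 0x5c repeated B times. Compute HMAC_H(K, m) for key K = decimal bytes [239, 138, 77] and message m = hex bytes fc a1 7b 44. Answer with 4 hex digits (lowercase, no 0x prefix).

f70f

Key decimal bytes [239, 138, 77] = ef 8a 4d is exactly B = 3 bytes: K' = ef 8a 4d.
K' ⊕ ipad = d9 bc 7b.  K' ⊕ opad = b3 d6 11.
Inner input = (K'⊕ipad) ∥ m = d9 bc 7b ∥ fc a1 7b 44.
Inner hash: even-index sum = 569 mod 256 = 57; odd-index sum = 563 mod 256 = 51 → 39 33.
Outer input = (K'⊕opad) ∥ inner = b3 d6 11 ∥ 39 33.
Outer hash (tag): even-index sum = 247 mod 256 = 247; odd-index sum = 271 mod 256 = 15 → f7 0f.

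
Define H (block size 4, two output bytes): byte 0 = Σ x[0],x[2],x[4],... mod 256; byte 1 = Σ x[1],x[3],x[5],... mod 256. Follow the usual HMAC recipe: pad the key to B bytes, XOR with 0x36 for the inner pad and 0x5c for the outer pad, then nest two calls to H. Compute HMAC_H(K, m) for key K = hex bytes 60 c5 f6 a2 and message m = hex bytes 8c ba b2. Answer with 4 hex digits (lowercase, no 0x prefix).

Key hex bytes 60 c5 f6 a2 is exactly B = 4 bytes: K' = 60 c5 f6 a2.
K' ⊕ ipad = 56 f3 c0 94.  K' ⊕ opad = 3c 99 aa fe.
Inner input = (K'⊕ipad) ∥ m = 56 f3 c0 94 ∥ 8c ba b2.
Inner hash: even-index sum = 596 mod 256 = 84; odd-index sum = 577 mod 256 = 65 → 54 41.
Outer input = (K'⊕opad) ∥ inner = 3c 99 aa fe ∥ 54 41.
Outer hash (tag): even-index sum = 314 mod 256 = 58; odd-index sum = 472 mod 256 = 216 → 3a d8.

3ad8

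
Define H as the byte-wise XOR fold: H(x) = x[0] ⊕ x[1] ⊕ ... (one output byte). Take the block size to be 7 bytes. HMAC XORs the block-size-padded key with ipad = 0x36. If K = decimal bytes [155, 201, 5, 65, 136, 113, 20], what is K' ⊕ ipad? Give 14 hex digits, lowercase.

adff3377be4722

Key decimal bytes [155, 201, 5, 65, 136, 113, 20] = 9b c9 05 41 88 71 14 is exactly B = 7 bytes: K' = 9b c9 05 41 88 71 14.
XOR each byte with 0x36: 9b⊕36=ad, c9⊕36=ff, 05⊕36=33, 41⊕36=77, 88⊕36=be, 71⊕36=47, 14⊕36=22.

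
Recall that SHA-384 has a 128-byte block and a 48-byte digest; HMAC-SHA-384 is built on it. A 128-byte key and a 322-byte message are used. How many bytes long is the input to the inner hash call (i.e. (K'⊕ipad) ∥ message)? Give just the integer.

Key is 128 ≤ 128 bytes, zero-padded: |K'| = 128.
Inner input = (K'⊕ipad) ∥ m → 128 + 322 = 450 bytes.

450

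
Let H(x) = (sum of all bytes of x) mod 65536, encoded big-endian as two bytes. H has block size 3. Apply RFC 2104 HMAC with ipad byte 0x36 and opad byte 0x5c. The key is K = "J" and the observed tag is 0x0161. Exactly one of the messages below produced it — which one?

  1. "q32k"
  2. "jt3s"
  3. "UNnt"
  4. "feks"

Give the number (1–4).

Key "J" = 4a is 1 byte ≤ B = 3; zero-pad to 3 bytes: K' = 4a 00 00.
K' ⊕ ipad = 7c 36 36; K' ⊕ opad = 16 5c 5c.
m1: inner = H(7c 36 36 71 33 32 6b) = 02 29; tag = H(16 5c 5c 02 29) = 00f9
m2: inner = H(7c 36 36 6a 74 33 73) = 02 6c; tag = H(16 5c 5c 02 6c) = 013c
m3: inner = H(7c 36 36 55 4e 6e 74) = 02 6d; tag = H(16 5c 5c 02 6d) = 013d
m4: inner = H(7c 36 36 66 65 6b 73) = 02 91; tag = H(16 5c 5c 02 91) = 0161 ← matches

4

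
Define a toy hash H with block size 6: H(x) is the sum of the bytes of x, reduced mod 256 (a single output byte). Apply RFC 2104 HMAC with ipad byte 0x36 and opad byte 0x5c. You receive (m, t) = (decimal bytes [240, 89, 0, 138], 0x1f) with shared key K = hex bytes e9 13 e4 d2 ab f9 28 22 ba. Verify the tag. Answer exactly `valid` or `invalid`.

Key hex bytes e9 13 e4 d2 ab f9 28 22 ba is 9 bytes > B = 6, so hash it first: H(key) = 5a, then zero-pad to 6 bytes: K' = 5a 00 00 00 00 00.
K' ⊕ ipad = 6c 36 36 36 36 36; K' ⊕ opad = 06 5c 5c 5c 5c 5c.
Inner hash: sum = 108+54+54+54+54+54+240+89+0+138 = 845; mod 256 = 77 → 4d.
Outer hash (recomputed tag): sum = 6+92+92+92+92+92+77 = 543; mod 256 = 31 → 1f.
Recomputed tag = 1f; claimed = 1f → match.

valid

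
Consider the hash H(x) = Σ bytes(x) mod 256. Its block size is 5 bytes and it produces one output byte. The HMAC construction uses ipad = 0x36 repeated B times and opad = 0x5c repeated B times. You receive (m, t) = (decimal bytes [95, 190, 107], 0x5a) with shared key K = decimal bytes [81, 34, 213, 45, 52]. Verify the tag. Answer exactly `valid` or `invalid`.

Key decimal bytes [81, 34, 213, 45, 52] = 51 22 d5 2d 34 is exactly B = 5 bytes: K' = 51 22 d5 2d 34.
K' ⊕ ipad = 67 14 e3 1b 02; K' ⊕ opad = 0d 7e 89 71 68.
Inner hash: sum = 103+20+227+27+2+95+190+107 = 771; mod 256 = 3 → 03.
Outer hash (recomputed tag): sum = 13+126+137+113+104+3 = 496; mod 256 = 240 → f0.
Recomputed tag = f0; claimed = 5a → mismatch.

invalid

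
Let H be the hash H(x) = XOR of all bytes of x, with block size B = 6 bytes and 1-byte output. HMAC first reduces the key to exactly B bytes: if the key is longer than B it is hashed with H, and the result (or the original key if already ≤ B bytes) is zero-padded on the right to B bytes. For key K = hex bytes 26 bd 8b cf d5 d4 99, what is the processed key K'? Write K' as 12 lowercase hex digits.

|K| = 7 > B = 6, so first hash the key.
H(K): XOR 26⊕bd⊕8b⊕cf⊕d5⊕d4⊕99 = 47.
Zero-pad H(K) = 47 to 6 bytes: K' = 47 00 00 00 00 00.

470000000000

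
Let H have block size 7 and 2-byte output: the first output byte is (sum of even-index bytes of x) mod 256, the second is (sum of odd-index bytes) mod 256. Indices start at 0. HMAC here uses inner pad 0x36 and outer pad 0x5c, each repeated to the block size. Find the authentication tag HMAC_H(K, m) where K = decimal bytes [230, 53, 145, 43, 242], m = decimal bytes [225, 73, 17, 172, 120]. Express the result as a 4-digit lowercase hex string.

51a2

Key decimal bytes [230, 53, 145, 43, 242] = e6 35 91 2b f2 is 5 bytes ≤ B = 7; zero-pad to 7 bytes: K' = e6 35 91 2b f2 00 00.
K' ⊕ ipad = d0 03 a7 1d c4 36 36.  K' ⊕ opad = ba 69 cd 77 ae 5c 5c.
Inner input = (K'⊕ipad) ∥ m = d0 03 a7 1d c4 36 36 ∥ e1 49 11 ac 78.
Inner hash: even-index sum = 870 mod 256 = 102; odd-index sum = 448 mod 256 = 192 → 66 c0.
Outer input = (K'⊕opad) ∥ inner = ba 69 cd 77 ae 5c 5c ∥ 66 c0.
Outer hash (tag): even-index sum = 849 mod 256 = 81; odd-index sum = 418 mod 256 = 162 → 51 a2.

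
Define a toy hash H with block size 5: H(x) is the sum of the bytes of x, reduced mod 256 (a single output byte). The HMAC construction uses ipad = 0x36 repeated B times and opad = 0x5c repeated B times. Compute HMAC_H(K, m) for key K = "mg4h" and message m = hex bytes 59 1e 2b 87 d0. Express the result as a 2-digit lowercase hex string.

9f

Key "mg4h" = 6d 67 34 68 is 4 bytes ≤ B = 5; zero-pad to 5 bytes: K' = 6d 67 34 68 00.
K' ⊕ ipad = 5b 51 02 5e 36.  K' ⊕ opad = 31 3b 68 34 5c.
Inner input = (K'⊕ipad) ∥ m = 5b 51 02 5e 36 ∥ 59 1e 2b 87 d0.
Inner hash: sum = 91+81+2+94+54+89+30+43+135+208 = 827; mod 256 = 59 → 3b.
Outer input = (K'⊕opad) ∥ inner = 31 3b 68 34 5c ∥ 3b.
Outer hash (tag): sum = 49+59+104+52+92+59 = 415; mod 256 = 159 → 9f.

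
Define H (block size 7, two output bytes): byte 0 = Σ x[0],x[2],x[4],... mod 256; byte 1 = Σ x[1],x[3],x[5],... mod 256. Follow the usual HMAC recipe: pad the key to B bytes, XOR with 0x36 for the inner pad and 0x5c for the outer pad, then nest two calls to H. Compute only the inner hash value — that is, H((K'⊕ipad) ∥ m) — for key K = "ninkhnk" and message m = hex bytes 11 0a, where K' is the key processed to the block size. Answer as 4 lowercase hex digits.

7525

Key "ninkhnk" = 6e 69 6e 6b 68 6e 6b is exactly B = 7 bytes: K' = 6e 69 6e 6b 68 6e 6b.
K' ⊕ ipad = 58 5f 58 5d 5e 58 5d.
Inner input = 58 5f 58 5d 5e 58 5d ∥ 11 0a.
Inner hash: even-index sum = 373 mod 256 = 117; odd-index sum = 293 mod 256 = 37 → 75 25.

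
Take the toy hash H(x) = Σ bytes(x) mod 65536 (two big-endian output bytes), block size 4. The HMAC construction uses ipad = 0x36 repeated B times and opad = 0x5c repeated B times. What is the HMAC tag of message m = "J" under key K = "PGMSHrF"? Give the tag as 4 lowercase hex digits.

Key "PGMSHrF" = 50 47 4d 53 48 72 46 is 7 bytes > B = 4, so hash it first: H(key) = 02 37, then zero-pad to 4 bytes: K' = 02 37 00 00.
K' ⊕ ipad = 34 01 36 36.  K' ⊕ opad = 5e 6b 5c 5c.
Inner input = (K'⊕ipad) ∥ m = 34 01 36 36 ∥ 4a.
Inner hash: sum = 52+1+54+54+74 = 235 → 00 eb.
Outer input = (K'⊕opad) ∥ inner = 5e 6b 5c 5c ∥ 00 eb.
Outer hash (tag): sum = 94+107+92+92+0+235 = 620 → 02 6c.

026c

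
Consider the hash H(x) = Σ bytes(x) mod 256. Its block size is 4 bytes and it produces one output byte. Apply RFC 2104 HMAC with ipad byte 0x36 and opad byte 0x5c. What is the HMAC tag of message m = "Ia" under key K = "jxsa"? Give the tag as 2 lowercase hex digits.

Key "jxsa" = 6a 78 73 61 is exactly B = 4 bytes: K' = 6a 78 73 61.
K' ⊕ ipad = 5c 4e 45 57.  K' ⊕ opad = 36 24 2f 3d.
Inner input = (K'⊕ipad) ∥ m = 5c 4e 45 57 ∥ 49 61.
Inner hash: sum = 92+78+69+87+73+97 = 496; mod 256 = 240 → f0.
Outer input = (K'⊕opad) ∥ inner = 36 24 2f 3d ∥ f0.
Outer hash (tag): sum = 54+36+47+61+240 = 438; mod 256 = 182 → b6.

b6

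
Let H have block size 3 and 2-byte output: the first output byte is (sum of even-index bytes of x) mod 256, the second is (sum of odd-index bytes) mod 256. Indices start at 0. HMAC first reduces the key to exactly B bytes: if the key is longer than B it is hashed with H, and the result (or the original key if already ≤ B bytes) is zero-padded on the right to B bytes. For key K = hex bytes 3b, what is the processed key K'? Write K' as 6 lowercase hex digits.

Key hex bytes 3b is 1 byte ≤ B = 3; zero-pad to 3 bytes: K' = 3b 00 00.

3b0000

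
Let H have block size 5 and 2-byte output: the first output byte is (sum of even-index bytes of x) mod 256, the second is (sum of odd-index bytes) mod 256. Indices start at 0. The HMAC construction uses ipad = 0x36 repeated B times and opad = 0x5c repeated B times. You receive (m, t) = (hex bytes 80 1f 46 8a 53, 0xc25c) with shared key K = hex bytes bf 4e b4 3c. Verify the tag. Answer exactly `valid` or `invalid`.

Key hex bytes bf 4e b4 3c is 4 bytes ≤ B = 5; zero-pad to 5 bytes: K' = bf 4e b4 3c 00.
K' ⊕ ipad = 89 78 82 0a 36; K' ⊕ opad = e3 12 e8 60 5c.
Inner hash: even-index sum = 490 mod 256 = 234; odd-index sum = 411 mod 256 = 155 → ea 9b.
Outer hash (recomputed tag): even-index sum = 706 mod 256 = 194; odd-index sum = 348 mod 256 = 92 → c2 5c.
Recomputed tag = c25c; claimed = c25c → match.

valid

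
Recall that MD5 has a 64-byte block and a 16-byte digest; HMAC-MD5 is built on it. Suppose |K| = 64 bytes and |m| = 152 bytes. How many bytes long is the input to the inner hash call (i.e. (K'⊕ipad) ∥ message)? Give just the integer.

216

Key is 64 ≤ 64 bytes, zero-padded: |K'| = 64.
Inner input = (K'⊕ipad) ∥ m → 64 + 152 = 216 bytes.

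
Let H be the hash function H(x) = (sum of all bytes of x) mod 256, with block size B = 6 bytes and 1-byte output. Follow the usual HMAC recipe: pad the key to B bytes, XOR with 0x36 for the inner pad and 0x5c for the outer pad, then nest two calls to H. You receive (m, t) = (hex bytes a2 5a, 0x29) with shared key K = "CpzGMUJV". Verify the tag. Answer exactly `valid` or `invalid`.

Key "CpzGMUJV" = 43 70 7a 47 4d 55 4a 56 is 8 bytes > B = 6, so hash it first: H(key) = b6, then zero-pad to 6 bytes: K' = b6 00 00 00 00 00.
K' ⊕ ipad = 80 36 36 36 36 36; K' ⊕ opad = ea 5c 5c 5c 5c 5c.
Inner hash: sum = 128+54+54+54+54+54+162+90 = 650; mod 256 = 138 → 8a.
Outer hash (recomputed tag): sum = 234+92+92+92+92+92+138 = 832; mod 256 = 64 → 40.
Recomputed tag = 40; claimed = 29 → mismatch.

invalid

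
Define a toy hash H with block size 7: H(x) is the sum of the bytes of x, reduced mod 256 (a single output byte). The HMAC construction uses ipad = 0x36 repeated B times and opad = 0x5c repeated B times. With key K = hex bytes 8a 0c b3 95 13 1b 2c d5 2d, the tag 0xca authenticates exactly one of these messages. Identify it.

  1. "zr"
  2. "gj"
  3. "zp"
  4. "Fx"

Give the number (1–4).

1

Key hex bytes 8a 0c b3 95 13 1b 2c d5 2d is 9 bytes > B = 7, so hash it first: H(key) = 3a, then zero-pad to 7 bytes: K' = 3a 00 00 00 00 00 00.
K' ⊕ ipad = 0c 36 36 36 36 36 36; K' ⊕ opad = 66 5c 5c 5c 5c 5c 5c.
m1: inner = H(0c 36 36 36 36 36 36 7a 72) = 3c; tag = H(66 5c 5c 5c 5c 5c 5c 3c) = ca ← matches
m2: inner = H(0c 36 36 36 36 36 36 67 6a) = 21; tag = H(66 5c 5c 5c 5c 5c 5c 21) = af
m3: inner = H(0c 36 36 36 36 36 36 7a 70) = 3a; tag = H(66 5c 5c 5c 5c 5c 5c 3a) = c8
m4: inner = H(0c 36 36 36 36 36 36 46 78) = 0e; tag = H(66 5c 5c 5c 5c 5c 5c 0e) = 9c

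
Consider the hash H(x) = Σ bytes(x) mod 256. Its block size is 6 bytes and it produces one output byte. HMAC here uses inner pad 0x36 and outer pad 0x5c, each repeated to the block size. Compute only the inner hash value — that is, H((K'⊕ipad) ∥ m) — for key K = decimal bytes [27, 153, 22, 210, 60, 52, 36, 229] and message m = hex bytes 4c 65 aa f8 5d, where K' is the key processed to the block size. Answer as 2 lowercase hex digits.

e1

Key decimal bytes [27, 153, 22, 210, 60, 52, 36, 229] = 1b 99 16 d2 3c 34 24 e5 is 8 bytes > B = 6, so hash it first: H(key) = 15, then zero-pad to 6 bytes: K' = 15 00 00 00 00 00.
K' ⊕ ipad = 23 36 36 36 36 36.
Inner input = 23 36 36 36 36 36 ∥ 4c 65 aa f8 5d.
Inner hash: sum = 35+54+54+54+54+54+76+101+170+248+93 = 993; mod 256 = 225 → e1.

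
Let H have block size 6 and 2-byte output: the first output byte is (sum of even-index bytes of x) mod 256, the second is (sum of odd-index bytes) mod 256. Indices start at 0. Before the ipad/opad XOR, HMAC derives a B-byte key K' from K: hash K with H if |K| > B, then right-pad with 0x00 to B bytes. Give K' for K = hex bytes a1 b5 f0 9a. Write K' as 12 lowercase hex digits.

Key hex bytes a1 b5 f0 9a is 4 bytes ≤ B = 6; zero-pad to 6 bytes: K' = a1 b5 f0 9a 00 00.

a1b5f09a0000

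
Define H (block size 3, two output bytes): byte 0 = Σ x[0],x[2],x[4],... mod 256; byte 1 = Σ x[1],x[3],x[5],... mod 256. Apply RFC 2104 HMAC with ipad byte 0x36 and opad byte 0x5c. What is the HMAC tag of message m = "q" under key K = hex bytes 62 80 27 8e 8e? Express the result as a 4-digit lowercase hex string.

50a9

Key hex bytes 62 80 27 8e 8e is 5 bytes > B = 3, so hash it first: H(key) = 17 0e, then zero-pad to 3 bytes: K' = 17 0e 00.
K' ⊕ ipad = 21 38 36.  K' ⊕ opad = 4b 52 5c.
Inner input = (K'⊕ipad) ∥ m = 21 38 36 ∥ 71.
Inner hash: even-index sum = 87 mod 256 = 87; odd-index sum = 169 mod 256 = 169 → 57 a9.
Outer input = (K'⊕opad) ∥ inner = 4b 52 5c ∥ 57 a9.
Outer hash (tag): even-index sum = 336 mod 256 = 80; odd-index sum = 169 mod 256 = 169 → 50 a9.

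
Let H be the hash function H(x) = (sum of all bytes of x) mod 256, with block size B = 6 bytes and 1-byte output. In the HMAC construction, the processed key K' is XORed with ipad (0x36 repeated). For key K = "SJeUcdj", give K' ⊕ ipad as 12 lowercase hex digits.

be3636363636

Key "SJeUcdj" = 53 4a 65 55 63 64 6a is 7 bytes > B = 6, so hash it first: H(key) = 88, then zero-pad to 6 bytes: K' = 88 00 00 00 00 00.
XOR each byte with 0x36: 88⊕36=be, 00⊕36=36, 00⊕36=36, 00⊕36=36, 00⊕36=36, 00⊕36=36.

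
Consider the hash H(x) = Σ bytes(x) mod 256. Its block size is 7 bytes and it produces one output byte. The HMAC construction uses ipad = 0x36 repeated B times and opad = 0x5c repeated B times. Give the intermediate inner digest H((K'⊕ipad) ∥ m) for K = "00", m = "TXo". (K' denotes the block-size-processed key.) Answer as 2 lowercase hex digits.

Key "00" = 30 30 is 2 bytes ≤ B = 7; zero-pad to 7 bytes: K' = 30 30 00 00 00 00 00.
K' ⊕ ipad = 06 06 36 36 36 36 36.
Inner input = 06 06 36 36 36 36 36 ∥ 54 58 6f.
Inner hash: sum = 6+6+54+54+54+54+54+84+88+111 = 565; mod 256 = 53 → 35.

35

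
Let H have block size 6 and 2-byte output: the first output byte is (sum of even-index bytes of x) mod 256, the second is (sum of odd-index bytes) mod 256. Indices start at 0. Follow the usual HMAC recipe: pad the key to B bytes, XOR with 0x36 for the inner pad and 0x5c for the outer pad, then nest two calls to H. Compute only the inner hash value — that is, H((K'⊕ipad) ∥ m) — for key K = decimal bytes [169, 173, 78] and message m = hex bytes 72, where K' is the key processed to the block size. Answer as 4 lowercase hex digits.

Key decimal bytes [169, 173, 78] = a9 ad 4e is 3 bytes ≤ B = 6; zero-pad to 6 bytes: K' = a9 ad 4e 00 00 00.
K' ⊕ ipad = 9f 9b 78 36 36 36.
Inner input = 9f 9b 78 36 36 36 ∥ 72.
Inner hash: even-index sum = 447 mod 256 = 191; odd-index sum = 263 mod 256 = 7 → bf 07.

bf07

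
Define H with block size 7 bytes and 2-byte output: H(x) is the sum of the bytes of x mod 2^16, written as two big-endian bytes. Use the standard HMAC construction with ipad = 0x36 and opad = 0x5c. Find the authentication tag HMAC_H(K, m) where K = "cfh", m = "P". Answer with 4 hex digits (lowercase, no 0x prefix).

024a

Key "cfh" = 63 66 68 is 3 bytes ≤ B = 7; zero-pad to 7 bytes: K' = 63 66 68 00 00 00 00.
K' ⊕ ipad = 55 50 5e 36 36 36 36.  K' ⊕ opad = 3f 3a 34 5c 5c 5c 5c.
Inner input = (K'⊕ipad) ∥ m = 55 50 5e 36 36 36 36 ∥ 50.
Inner hash: sum = 85+80+94+54+54+54+54+80 = 555 → 02 2b.
Outer input = (K'⊕opad) ∥ inner = 3f 3a 34 5c 5c 5c 5c ∥ 02 2b.
Outer hash (tag): sum = 63+58+52+92+92+92+92+2+43 = 586 → 02 4a.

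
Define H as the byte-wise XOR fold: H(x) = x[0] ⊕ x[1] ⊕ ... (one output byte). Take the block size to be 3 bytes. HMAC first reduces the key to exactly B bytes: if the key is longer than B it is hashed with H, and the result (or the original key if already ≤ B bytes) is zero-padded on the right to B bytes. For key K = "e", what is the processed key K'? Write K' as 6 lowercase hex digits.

650000

Key "e" = 65 is 1 byte ≤ B = 3; zero-pad to 3 bytes: K' = 65 00 00.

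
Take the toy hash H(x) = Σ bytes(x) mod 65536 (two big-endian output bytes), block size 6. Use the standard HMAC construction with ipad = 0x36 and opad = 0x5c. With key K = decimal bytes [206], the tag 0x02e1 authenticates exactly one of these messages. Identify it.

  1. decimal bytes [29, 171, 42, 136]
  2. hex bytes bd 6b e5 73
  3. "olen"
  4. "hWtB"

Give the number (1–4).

1

Key decimal bytes [206] = ce is 1 byte ≤ B = 6; zero-pad to 6 bytes: K' = ce 00 00 00 00 00.
K' ⊕ ipad = f8 36 36 36 36 36; K' ⊕ opad = 92 5c 5c 5c 5c 5c.
m1: inner = H(f8 36 36 36 36 36 1d ab 2a 88) = 03 80; tag = H(92 5c 5c 5c 5c 5c 03 80) = 02e1 ← matches
m2: inner = H(f8 36 36 36 36 36 bd 6b e5 73) = 04 86; tag = H(92 5c 5c 5c 5c 5c 04 86) = 02e8
m3: inner = H(f8 36 36 36 36 36 6f 6c 65 6e) = 03 b4; tag = H(92 5c 5c 5c 5c 5c 03 b4) = 0315
m4: inner = H(f8 36 36 36 36 36 68 57 74 42) = 03 7b; tag = H(92 5c 5c 5c 5c 5c 03 7b) = 02dc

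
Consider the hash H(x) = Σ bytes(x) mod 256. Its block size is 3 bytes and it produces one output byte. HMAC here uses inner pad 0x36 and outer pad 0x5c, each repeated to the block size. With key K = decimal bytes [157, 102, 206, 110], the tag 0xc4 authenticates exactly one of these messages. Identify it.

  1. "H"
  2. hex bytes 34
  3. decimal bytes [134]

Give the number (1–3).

Key decimal bytes [157, 102, 206, 110] = 9d 66 ce 6e is 4 bytes > B = 3, so hash it first: H(key) = 3f, then zero-pad to 3 bytes: K' = 3f 00 00.
K' ⊕ ipad = 09 36 36; K' ⊕ opad = 63 5c 5c.
m1: inner = H(09 36 36 48) = bd; tag = H(63 5c 5c bd) = d8
m2: inner = H(09 36 36 34) = a9; tag = H(63 5c 5c a9) = c4 ← matches
m3: inner = H(09 36 36 86) = fb; tag = H(63 5c 5c fb) = 16

2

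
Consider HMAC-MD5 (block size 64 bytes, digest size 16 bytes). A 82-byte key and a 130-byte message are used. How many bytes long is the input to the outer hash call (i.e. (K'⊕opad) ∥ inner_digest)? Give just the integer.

Key is 82 > 64 bytes, so it is hashed to 16 bytes then zero-padded to 64: |K'| = 64.
Outer input = (K'⊕opad) ∥ H(inner) → 64 + 16 = 80 bytes.

80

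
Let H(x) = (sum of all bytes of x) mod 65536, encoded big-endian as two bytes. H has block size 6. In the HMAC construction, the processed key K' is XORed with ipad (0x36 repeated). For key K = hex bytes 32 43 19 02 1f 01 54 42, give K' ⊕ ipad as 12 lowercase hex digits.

377036363636

Key hex bytes 32 43 19 02 1f 01 54 42 is 8 bytes > B = 6, so hash it first: H(key) = 01 46, then zero-pad to 6 bytes: K' = 01 46 00 00 00 00.
XOR each byte with 0x36: 01⊕36=37, 46⊕36=70, 00⊕36=36, 00⊕36=36, 00⊕36=36, 00⊕36=36.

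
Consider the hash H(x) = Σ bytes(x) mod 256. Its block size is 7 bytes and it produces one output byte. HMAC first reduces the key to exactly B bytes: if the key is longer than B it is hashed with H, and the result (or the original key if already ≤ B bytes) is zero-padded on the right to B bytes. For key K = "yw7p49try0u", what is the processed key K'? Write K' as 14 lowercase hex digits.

|K| = 11 > B = 7, so first hash the key.
H(K): sum = 121+119+55+112+52+57+116+114+121+48+117 = 1032; mod 256 = 8 → 08.
Zero-pad H(K) = 08 to 7 bytes: K' = 08 00 00 00 00 00 00.

08000000000000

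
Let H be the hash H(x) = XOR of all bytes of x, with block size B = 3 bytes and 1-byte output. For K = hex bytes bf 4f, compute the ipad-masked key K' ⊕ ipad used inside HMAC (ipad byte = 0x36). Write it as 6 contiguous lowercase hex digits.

897936

Key hex bytes bf 4f is 2 bytes ≤ B = 3; zero-pad to 3 bytes: K' = bf 4f 00.
XOR each byte with 0x36: bf⊕36=89, 4f⊕36=79, 00⊕36=36.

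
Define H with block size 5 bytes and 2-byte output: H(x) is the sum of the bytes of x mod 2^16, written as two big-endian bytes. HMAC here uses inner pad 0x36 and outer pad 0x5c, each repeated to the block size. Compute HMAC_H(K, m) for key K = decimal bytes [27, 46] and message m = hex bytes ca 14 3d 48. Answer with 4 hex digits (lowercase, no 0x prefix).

0219

Key decimal bytes [27, 46] = 1b 2e is 2 bytes ≤ B = 5; zero-pad to 5 bytes: K' = 1b 2e 00 00 00.
K' ⊕ ipad = 2d 18 36 36 36.  K' ⊕ opad = 47 72 5c 5c 5c.
Inner input = (K'⊕ipad) ∥ m = 2d 18 36 36 36 ∥ ca 14 3d 48.
Inner hash: sum = 45+24+54+54+54+202+20+61+72 = 586 → 02 4a.
Outer input = (K'⊕opad) ∥ inner = 47 72 5c 5c 5c ∥ 02 4a.
Outer hash (tag): sum = 71+114+92+92+92+2+74 = 537 → 02 19.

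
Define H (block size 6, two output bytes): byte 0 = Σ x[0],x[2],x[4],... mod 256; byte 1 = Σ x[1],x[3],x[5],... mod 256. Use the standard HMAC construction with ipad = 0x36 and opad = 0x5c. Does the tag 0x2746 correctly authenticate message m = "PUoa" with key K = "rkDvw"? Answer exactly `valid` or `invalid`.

Key "rkDvw" = 72 6b 44 76 77 is 5 bytes ≤ B = 6; zero-pad to 6 bytes: K' = 72 6b 44 76 77 00.
K' ⊕ ipad = 44 5d 72 40 41 36; K' ⊕ opad = 2e 37 18 2a 2b 5c.
Inner hash: even-index sum = 438 mod 256 = 182; odd-index sum = 393 mod 256 = 137 → b6 89.
Outer hash (recomputed tag): even-index sum = 295 mod 256 = 39; odd-index sum = 326 mod 256 = 70 → 27 46.
Recomputed tag = 2746; claimed = 2746 → match.

valid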